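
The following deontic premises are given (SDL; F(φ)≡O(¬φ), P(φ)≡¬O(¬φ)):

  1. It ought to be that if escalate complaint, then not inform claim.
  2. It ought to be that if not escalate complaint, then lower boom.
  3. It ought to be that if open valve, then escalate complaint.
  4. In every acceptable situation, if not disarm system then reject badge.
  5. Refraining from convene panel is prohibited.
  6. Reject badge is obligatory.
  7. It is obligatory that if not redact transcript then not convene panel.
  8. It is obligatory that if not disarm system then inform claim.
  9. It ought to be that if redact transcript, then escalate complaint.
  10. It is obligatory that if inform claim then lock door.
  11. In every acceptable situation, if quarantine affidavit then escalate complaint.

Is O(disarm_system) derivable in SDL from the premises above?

Yes

Premise 5 is F(¬convene_panel), i.e. O(convene_panel).
The contrapositive of premise 7 (O(¬redact_transcript → ¬convene_panel)) is O(convene_panel → redact_transcript), and O(convene_panel) is already established, so O(redact_transcript).
From O(redact_transcript) and premise 9, O(redact_transcript → escalate_complaint), we obtain O(escalate_complaint).
With premise 1, O(escalate_complaint → ¬inform_claim), the K-axiom yields O(¬inform_claim).
The contrapositive of premise 8 (O(¬disarm_system → inform_claim)) is O(¬inform_claim → disarm_system), and O(¬inform_claim) is already established, so O(disarm_system).
Premises 2, 3, 4, 6, 10, 11 do not contribute to this derivation.
So O(disarm_system) follows.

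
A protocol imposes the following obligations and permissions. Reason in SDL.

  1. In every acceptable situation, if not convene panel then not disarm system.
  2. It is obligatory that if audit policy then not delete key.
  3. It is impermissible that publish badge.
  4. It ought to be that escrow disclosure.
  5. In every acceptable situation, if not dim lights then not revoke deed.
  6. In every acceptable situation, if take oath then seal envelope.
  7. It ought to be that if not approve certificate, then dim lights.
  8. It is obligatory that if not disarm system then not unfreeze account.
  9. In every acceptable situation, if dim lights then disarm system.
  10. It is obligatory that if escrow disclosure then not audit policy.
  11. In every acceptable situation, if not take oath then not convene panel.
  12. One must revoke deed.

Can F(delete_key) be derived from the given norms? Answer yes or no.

No

Premise 2 is O(audit_policy → ¬delete_key), but O(audit_policy) is not derivable from the premises, so it does not yield O(¬delete_key).
No other premise forces O(¬delete_key). An ideal world satisfying every premise can still have delete_key true, so F(delete_key) is not derivable.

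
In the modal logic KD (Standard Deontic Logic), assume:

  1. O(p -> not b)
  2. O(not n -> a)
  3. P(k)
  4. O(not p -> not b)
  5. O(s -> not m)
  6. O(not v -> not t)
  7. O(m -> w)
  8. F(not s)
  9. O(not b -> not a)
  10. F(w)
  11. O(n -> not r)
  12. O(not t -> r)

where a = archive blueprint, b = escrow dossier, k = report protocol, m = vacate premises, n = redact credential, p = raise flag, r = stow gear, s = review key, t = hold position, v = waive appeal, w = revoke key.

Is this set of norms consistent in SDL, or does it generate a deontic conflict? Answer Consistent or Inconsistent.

Premise 7 is O(m -> w), but O(m) is not derivable from the premises, so it does not yield O(w).
So O(w) is not derivable, and the apparent clash with O(not w) does not arise.
A world satisfying every obligation exists (e.g. a=false, b=false, k=false, m=false, n=true, p=false, r=false, s=true, t=true, v=true, w=false); no atom is both obligatory and forbidden, so the set is consistent.

Consistent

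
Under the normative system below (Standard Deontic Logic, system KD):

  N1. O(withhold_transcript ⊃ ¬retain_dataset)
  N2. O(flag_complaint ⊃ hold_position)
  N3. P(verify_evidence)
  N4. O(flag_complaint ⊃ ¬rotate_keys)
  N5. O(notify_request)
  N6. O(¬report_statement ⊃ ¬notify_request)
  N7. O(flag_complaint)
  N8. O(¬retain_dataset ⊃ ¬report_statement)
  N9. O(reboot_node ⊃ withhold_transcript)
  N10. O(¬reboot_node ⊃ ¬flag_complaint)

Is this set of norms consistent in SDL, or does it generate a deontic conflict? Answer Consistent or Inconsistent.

Inconsistent

From premise 5 we have O(notify_request).
The contrapositive of premise 6 (O(¬report_statement ⊃ ¬notify_request)) is O(notify_request ⊃ report_statement), and O(notify_request) is already established, so O(report_statement).
Premise 8 is O(¬retain_dataset ⊃ ¬report_statement); contrapositively O(report_statement ⊃ retain_dataset). Since O(report_statement) holds, K gives O(retain_dataset).
Premise 1 is O(withhold_transcript ⊃ ¬retain_dataset); contrapositively O(retain_dataset ⊃ ¬withhold_transcript). Since O(retain_dataset) holds, K gives O(¬withhold_transcript).
Premise 9 is O(reboot_node ⊃ withhold_transcript); contrapositively O(¬withhold_transcript ⊃ ¬reboot_node). Since O(¬withhold_transcript) holds, K gives O(¬reboot_node).
Applying K to premise 10 (O(¬reboot_node ⊃ ¬flag_complaint)) and O(¬reboot_node) yields O(¬flag_complaint).
Yet premise 7 states O(flag_complaint).
We now have both O(¬flag_complaint) and O(flag_complaint) — flag_complaint is simultaneously obligatory and forbidden, violating the D-axiom.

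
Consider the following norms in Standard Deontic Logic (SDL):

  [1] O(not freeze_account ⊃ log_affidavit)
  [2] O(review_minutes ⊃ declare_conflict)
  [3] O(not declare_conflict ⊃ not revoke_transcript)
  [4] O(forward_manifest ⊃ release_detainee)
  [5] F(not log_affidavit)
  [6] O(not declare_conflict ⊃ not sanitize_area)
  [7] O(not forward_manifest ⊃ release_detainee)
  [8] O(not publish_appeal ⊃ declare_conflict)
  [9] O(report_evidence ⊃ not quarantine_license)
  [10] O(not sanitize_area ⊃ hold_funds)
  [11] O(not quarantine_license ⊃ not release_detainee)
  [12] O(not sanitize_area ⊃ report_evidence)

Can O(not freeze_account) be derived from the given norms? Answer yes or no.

No

Premise 1 is O(not freeze_account ⊃ log_affidavit); even if O(log_affidavit) held, inferring O(not freeze_account) would be affirming the consequent — invalid.
No other premise forces O(not freeze_account). An ideal world satisfying every premise can still have not freeze_account false, so O(not freeze_account) is not derivable.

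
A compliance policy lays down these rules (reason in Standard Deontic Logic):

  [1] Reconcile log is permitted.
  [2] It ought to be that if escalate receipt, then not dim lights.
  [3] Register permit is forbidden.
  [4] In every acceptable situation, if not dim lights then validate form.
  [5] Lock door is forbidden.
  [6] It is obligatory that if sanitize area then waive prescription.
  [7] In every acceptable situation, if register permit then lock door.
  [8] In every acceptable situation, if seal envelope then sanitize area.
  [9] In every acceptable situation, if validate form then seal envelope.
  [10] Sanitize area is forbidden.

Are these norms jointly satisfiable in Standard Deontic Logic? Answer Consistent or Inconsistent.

Premise 7 is O(register_permit → lock_door), but O(register_permit) is not derivable from the premises, so it does not yield O(lock_door).
So O(lock_door) is not derivable, and the apparent clash with O(¬lock_door) does not arise.
A world satisfying every obligation exists (e.g. dim_lights=true, escalate_receipt=false, lock_door=false, reconcile_log=false, register_permit=false, sanitize_area=false, seal_envelope=false, validate_form=false, waive_prescription=false); no atom is both obligatory and forbidden, so the set is consistent.

Consistent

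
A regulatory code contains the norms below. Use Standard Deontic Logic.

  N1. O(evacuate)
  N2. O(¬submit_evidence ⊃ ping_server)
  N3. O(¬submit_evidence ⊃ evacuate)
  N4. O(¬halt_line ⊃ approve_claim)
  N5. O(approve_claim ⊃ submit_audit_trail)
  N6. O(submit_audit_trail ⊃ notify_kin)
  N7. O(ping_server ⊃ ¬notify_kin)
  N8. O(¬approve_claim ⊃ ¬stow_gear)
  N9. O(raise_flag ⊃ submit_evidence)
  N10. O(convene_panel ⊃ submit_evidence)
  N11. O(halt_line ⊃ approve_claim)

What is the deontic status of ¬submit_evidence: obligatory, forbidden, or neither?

Forbidden

Premises 4 and 11 cover both cases: O(¬halt_line ⊃ approve_claim) and O(halt_line ⊃ approve_claim). Since ¬halt_line ∨ halt_line is a tautology, O(approve_claim) follows.
With premise 5, O(approve_claim ⊃ submit_audit_trail), the K-axiom yields O(submit_audit_trail).
From O(submit_audit_trail) and premise 6, O(submit_audit_trail ⊃ notify_kin), we obtain O(notify_kin).
The contrapositive of premise 7 (O(ping_server ⊃ ¬notify_kin)) is O(notify_kin ⊃ ¬ping_server), and O(notify_kin) is already established, so O(¬ping_server).
Premise 2, O(¬submit_evidence ⊃ ping_server), contraposes to O(¬ping_server ⊃ submit_evidence); with O(¬ping_server) we get O(submit_evidence).
Premises 1, 3, 8, 9, 10 do not contribute to this derivation.
Thus O(submit_evidence), which is F(¬submit_evidence): ¬submit_evidence is forbidden.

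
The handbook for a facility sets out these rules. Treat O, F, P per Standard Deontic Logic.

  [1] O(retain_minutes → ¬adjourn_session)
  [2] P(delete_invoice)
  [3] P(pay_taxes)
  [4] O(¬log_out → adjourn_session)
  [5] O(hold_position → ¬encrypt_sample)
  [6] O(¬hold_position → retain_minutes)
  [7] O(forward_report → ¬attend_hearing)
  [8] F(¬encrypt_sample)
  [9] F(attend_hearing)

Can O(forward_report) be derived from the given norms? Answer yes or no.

Premise 7 is O(forward_report → ¬attend_hearing); even if O(¬attend_hearing) held, inferring O(forward_report) would be affirming the consequent — invalid.
No other premise forces O(forward_report). An ideal world satisfying every premise can still have forward_report false, so O(forward_report) is not derivable.

No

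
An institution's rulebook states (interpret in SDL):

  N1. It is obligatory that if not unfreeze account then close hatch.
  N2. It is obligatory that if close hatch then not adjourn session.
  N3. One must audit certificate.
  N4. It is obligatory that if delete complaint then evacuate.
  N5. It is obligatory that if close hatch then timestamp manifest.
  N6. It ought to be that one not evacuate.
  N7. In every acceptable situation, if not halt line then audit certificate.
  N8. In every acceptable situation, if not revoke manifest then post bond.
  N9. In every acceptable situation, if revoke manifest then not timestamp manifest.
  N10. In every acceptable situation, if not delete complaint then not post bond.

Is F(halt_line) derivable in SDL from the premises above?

Premise 7 is O(¬halt_line → audit_certificate); even if O(audit_certificate) held, inferring O(¬halt_line) would be affirming the consequent — invalid.
No other premise forces O(¬halt_line). An ideal world satisfying every premise can still have halt_line true, so F(halt_line) is not derivable.

No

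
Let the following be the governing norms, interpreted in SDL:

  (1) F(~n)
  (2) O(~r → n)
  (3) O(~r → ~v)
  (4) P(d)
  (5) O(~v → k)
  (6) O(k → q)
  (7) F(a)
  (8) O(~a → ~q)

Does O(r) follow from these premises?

F(a) at premise 7 means O(~a).
Applying K to premise 8 (O(~a → ~q)) and O(~a) yields O(~q).
Premise 6 is O(k → q); contrapositively O(~q → ~k). Since O(~q) holds, K gives O(~k).
Premise 5 is O(~v → k); contrapositively O(~k → v). Since O(~k) holds, K gives O(v).
Premise 3 is O(~r → ~v); contrapositively O(v → r). Since O(v) holds, K gives O(r).
Premises 1, 2, 4 do not contribute to this derivation.
So O(r) follows.

Yes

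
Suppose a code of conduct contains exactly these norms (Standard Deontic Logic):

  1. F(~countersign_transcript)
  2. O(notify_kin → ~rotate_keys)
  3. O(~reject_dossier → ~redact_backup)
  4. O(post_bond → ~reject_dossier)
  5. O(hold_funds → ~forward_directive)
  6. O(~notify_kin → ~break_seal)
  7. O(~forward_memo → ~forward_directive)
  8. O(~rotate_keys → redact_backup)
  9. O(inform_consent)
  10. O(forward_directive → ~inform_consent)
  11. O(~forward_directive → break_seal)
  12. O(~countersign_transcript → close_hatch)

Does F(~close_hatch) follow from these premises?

No

Premise 12 is O(~countersign_transcript → close_hatch), but O(~countersign_transcript) is not derivable from the premises, so it does not yield O(close_hatch).
No other premise forces O(close_hatch). An ideal world satisfying every premise can still have ~close_hatch true, so F(~close_hatch) is not derivable.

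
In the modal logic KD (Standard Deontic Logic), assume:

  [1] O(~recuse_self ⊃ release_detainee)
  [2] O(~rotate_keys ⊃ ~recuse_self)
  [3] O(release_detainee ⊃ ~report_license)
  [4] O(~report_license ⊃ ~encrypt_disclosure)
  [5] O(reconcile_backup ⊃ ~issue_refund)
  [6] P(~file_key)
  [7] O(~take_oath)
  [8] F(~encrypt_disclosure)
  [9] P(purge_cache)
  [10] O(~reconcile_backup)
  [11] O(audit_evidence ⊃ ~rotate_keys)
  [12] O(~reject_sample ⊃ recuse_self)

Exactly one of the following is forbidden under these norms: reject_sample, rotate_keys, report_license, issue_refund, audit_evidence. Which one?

F(~encrypt_disclosure) at premise 8 means O(encrypt_disclosure).
Premise 4, O(~report_license ⊃ ~encrypt_disclosure), contraposes to O(encrypt_disclosure ⊃ report_license); with O(encrypt_disclosure) we get O(report_license).
Premise 3, O(release_detainee ⊃ ~report_license), contraposes to O(report_license ⊃ ~release_detainee); with O(report_license) we get O(~release_detainee).
Premise 1, O(~recuse_self ⊃ release_detainee), contraposes to O(~release_detainee ⊃ recuse_self); with O(~release_detainee) we get O(recuse_self).
Premise 2, O(~rotate_keys ⊃ ~recuse_self), contraposes to O(recuse_self ⊃ rotate_keys); with O(recuse_self) we get O(rotate_keys).
The contrapositive of premise 11 (O(audit_evidence ⊃ ~rotate_keys)) is O(rotate_keys ⊃ ~audit_evidence), and O(rotate_keys) is already established, so O(~audit_evidence).
So O(~audit_evidence) holds, i.e. audit_evidence is forbidden. None of the other listed options is forbidden under the premises.

audit_evidence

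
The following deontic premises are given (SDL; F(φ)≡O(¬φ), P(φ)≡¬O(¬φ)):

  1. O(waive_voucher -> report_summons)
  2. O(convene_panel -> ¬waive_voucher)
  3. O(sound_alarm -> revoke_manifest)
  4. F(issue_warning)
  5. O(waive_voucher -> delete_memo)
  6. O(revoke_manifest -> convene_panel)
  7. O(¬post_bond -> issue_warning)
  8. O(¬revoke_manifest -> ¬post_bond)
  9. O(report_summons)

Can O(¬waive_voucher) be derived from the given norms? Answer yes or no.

Yes

F(issue_warning) at premise 4 means O(¬issue_warning).
The contrapositive of premise 7 (O(¬post_bond -> issue_warning)) is O(¬issue_warning -> post_bond), and O(¬issue_warning) is already established, so O(post_bond).
The contrapositive of premise 8 (O(¬revoke_manifest -> ¬post_bond)) is O(post_bond -> revoke_manifest), and O(post_bond) is already established, so O(revoke_manifest).
With premise 6, O(revoke_manifest -> convene_panel), the K-axiom yields O(convene_panel).
From O(convene_panel) and premise 2, O(convene_panel -> ¬waive_voucher), we obtain O(¬waive_voucher).
Premises 1, 3, 5, 9 do not contribute to this derivation.
So O(¬waive_voucher) follows.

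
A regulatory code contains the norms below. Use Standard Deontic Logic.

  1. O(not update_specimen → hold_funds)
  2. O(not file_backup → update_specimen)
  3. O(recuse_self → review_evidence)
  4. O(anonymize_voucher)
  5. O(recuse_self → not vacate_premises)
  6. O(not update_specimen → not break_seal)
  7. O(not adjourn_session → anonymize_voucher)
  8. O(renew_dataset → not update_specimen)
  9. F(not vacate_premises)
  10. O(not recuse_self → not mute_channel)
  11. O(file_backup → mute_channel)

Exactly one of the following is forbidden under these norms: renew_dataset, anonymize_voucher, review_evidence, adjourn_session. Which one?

renew_dataset

Premise 9, F(not vacate_premises), is equivalent to O(vacate_premises).
Premise 5 is O(recuse_self → not vacate_premises); contrapositively O(vacate_premises → not recuse_self). Since O(vacate_premises) holds, K gives O(not recuse_self).
With premise 10, O(not recuse_self → not mute_channel), the K-axiom yields O(not mute_channel).
The contrapositive of premise 11 (O(file_backup → mute_channel)) is O(not mute_channel → not file_backup), and O(not mute_channel) is already established, so O(not file_backup).
Applying K to premise 2 (O(not file_backup → update_specimen)) and O(not file_backup) yields O(update_specimen).
Premise 8, O(renew_dataset → not update_specimen), contraposes to O(update_specimen → not renew_dataset); with O(update_specimen) we get O(not renew_dataset).
So O(not renew_dataset) holds, i.e. renew_dataset is forbidden. None of the other listed options is forbidden under the premises.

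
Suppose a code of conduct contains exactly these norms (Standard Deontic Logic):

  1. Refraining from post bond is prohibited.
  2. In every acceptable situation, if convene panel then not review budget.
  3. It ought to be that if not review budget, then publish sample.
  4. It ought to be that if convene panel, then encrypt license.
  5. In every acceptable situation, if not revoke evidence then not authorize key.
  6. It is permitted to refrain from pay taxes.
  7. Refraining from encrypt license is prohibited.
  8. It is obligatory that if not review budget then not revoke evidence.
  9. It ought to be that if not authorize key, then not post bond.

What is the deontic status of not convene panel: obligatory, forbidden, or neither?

Obligatory

Premise 1, F(¬post_bond), is equivalent to O(post_bond).
Premise 9 is O(¬authorize_key → ¬post_bond); contrapositively O(post_bond → authorize_key). Since O(post_bond) holds, K gives O(authorize_key).
Premise 5, O(¬revoke_evidence → ¬authorize_key), contraposes to O(authorize_key → revoke_evidence); with O(authorize_key) we get O(revoke_evidence).
Premise 8, O(¬review_budget → ¬revoke_evidence), contraposes to O(revoke_evidence → review_budget); with O(revoke_evidence) we get O(review_budget).
Premise 2 is O(convene_panel → ¬review_budget); contrapositively O(review_budget → ¬convene_panel). Since O(review_budget) holds, K gives O(¬convene_panel).
Premises 3, 4, 6, 7 do not contribute to this derivation.
Hence ¬convene_panel is obligatory.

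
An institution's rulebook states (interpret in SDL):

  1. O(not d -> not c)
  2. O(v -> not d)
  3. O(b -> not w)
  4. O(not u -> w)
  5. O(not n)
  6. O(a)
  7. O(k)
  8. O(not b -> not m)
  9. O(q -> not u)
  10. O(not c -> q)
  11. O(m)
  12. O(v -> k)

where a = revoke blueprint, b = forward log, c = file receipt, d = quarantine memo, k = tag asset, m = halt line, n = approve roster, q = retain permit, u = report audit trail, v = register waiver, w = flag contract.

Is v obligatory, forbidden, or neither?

Forbidden

Premise 11 states O(m) outright.
The contrapositive of premise 8 (O(not b -> not m)) is O(m -> b), and O(m) is already established, so O(b).
Premise 3 is O(b -> not w); since O(b), deontic closure gives O(not w).
The contrapositive of premise 4 (O(not u -> w)) is O(not w -> u), and O(not w) is already established, so O(u).
The contrapositive of premise 9 (O(q -> not u)) is O(u -> not q), and O(u) is already established, so O(not q).
The contrapositive of premise 10 (O(not c -> q)) is O(not q -> c), and O(not q) is already established, so O(c).
The contrapositive of premise 1 (O(not d -> not c)) is O(c -> d), and O(c) is already established, so O(d).
Premise 2, O(v -> not d), contraposes to O(d -> not v); with O(d) we get O(not v).
Premises 5, 6, 7, 12 do not contribute to this derivation.
Thus O(not v), which is F(v): v is forbidden.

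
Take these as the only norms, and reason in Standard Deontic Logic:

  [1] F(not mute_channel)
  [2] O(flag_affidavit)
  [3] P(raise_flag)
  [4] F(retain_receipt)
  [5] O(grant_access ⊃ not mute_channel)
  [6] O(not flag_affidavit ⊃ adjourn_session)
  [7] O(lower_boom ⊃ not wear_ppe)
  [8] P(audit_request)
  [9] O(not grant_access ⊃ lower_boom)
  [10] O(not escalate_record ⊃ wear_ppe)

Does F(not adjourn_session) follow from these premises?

No

Premise 6 is O(not flag_affidavit ⊃ adjourn_session), but O(not flag_affidavit) is not derivable from the premises, so it does not yield O(adjourn_session).
No other premise forces O(adjourn_session). An ideal world satisfying every premise can still have not adjourn_session true, so F(not adjourn_session) is not derivable.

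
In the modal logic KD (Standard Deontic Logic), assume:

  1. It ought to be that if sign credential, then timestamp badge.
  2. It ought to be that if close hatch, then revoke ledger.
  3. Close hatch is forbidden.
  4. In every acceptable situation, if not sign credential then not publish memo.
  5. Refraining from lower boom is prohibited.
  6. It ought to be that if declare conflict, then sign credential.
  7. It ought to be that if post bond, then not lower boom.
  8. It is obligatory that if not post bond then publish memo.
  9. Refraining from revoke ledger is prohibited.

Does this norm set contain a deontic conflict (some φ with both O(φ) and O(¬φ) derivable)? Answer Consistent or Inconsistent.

Premise 2 is O(close_hatch → revoke_ledger); even if O(revoke_ledger) held, inferring O(close_hatch) would be affirming the consequent — invalid.
So O(close_hatch) is not derivable, and the apparent clash with O(¬close_hatch) does not arise.
A world satisfying every obligation exists (e.g. close_hatch=false, declare_conflict=false, lower_boom=true, post_bond=false, publish_memo=true, revoke_ledger=true, sign_credential=true, timestamp_badge=true); no atom is both obligatory and forbidden, so the set is consistent.

Consistent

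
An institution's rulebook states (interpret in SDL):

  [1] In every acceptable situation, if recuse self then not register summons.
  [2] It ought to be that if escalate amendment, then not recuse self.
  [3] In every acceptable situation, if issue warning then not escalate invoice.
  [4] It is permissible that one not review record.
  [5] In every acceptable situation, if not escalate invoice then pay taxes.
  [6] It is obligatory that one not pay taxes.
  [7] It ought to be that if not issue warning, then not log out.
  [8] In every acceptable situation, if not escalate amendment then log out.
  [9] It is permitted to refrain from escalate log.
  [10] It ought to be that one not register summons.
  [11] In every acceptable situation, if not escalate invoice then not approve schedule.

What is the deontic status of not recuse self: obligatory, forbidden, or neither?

From premise 6 we have O(¬pay_taxes).
The contrapositive of premise 5 (O(¬escalate_invoice → pay_taxes)) is O(¬pay_taxes → escalate_invoice), and O(¬pay_taxes) is already established, so O(escalate_invoice).
The contrapositive of premise 3 (O(issue_warning → ¬escalate_invoice)) is O(escalate_invoice → ¬issue_warning), and O(escalate_invoice) is already established, so O(¬issue_warning).
Applying K to premise 7 (O(¬issue_warning → ¬log_out)) and O(¬issue_warning) yields O(¬log_out).
Premise 8 is O(¬escalate_amendment → log_out); contrapositively O(¬log_out → escalate_amendment). Since O(¬log_out) holds, K gives O(escalate_amendment).
Premise 2 is O(escalate_amendment → ¬recuse_self); since O(escalate_amendment), deontic closure gives O(¬recuse_self).
Premises 1, 4, 9, 10, 11 do not contribute to this derivation.
Hence ¬recuse_self is obligatory.

Obligatory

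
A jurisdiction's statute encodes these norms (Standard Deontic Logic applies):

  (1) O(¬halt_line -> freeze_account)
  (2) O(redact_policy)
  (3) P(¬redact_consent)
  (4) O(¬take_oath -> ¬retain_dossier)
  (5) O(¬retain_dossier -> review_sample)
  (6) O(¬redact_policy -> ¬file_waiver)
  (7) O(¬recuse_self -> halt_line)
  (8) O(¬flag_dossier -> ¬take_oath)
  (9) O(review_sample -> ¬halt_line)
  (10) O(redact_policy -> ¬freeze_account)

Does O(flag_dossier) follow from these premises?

Premise 2 states O(redact_policy) outright.
With premise 10, O(redact_policy -> ¬freeze_account), the K-axiom yields O(¬freeze_account).
The contrapositive of premise 1 (O(¬halt_line -> freeze_account)) is O(¬freeze_account -> halt_line), and O(¬freeze_account) is already established, so O(halt_line).
The contrapositive of premise 9 (O(review_sample -> ¬halt_line)) is O(halt_line -> ¬review_sample), and O(halt_line) is already established, so O(¬review_sample).
The contrapositive of premise 5 (O(¬retain_dossier -> review_sample)) is O(¬review_sample -> retain_dossier), and O(¬review_sample) is already established, so O(retain_dossier).
Premise 4, O(¬take_oath -> ¬retain_dossier), contraposes to O(retain_dossier -> take_oath); with O(retain_dossier) we get O(take_oath).
Premise 8, O(¬flag_dossier -> ¬take_oath), contraposes to O(take_oath -> flag_dossier); with O(take_oath) we get O(flag_dossier).
Premises 3, 6, 7 do not contribute to this derivation.
So O(flag_dossier) follows.

Yes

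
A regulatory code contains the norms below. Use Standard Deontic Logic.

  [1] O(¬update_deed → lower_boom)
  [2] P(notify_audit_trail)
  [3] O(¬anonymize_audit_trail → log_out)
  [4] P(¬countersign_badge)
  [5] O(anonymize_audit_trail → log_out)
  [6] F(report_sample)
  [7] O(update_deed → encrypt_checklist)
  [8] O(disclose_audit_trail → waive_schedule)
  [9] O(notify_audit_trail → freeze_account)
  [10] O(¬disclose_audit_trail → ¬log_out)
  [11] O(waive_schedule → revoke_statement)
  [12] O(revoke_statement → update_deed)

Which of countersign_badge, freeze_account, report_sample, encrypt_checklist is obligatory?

encrypt_checklist

Premises 5 and 3 are O(anonymize_audit_trail → log_out) and O(¬anonymize_audit_trail → log_out); every ideal world satisfies anonymize_audit_trail or ¬anonymize_audit_trail, so in either case log_out holds — hence O(log_out).
Premise 10 is O(¬disclose_audit_trail → ¬log_out); contrapositively O(log_out → disclose_audit_trail). Since O(log_out) holds, K gives O(disclose_audit_trail).
From O(disclose_audit_trail) and premise 8, O(disclose_audit_trail → waive_schedule), we obtain O(waive_schedule).
From O(waive_schedule) and premise 11, O(waive_schedule → revoke_statement), we obtain O(revoke_statement).
Premise 12 is O(revoke_statement → update_deed); since O(revoke_statement), deontic closure gives O(update_deed).
Premise 7 is O(update_deed → encrypt_checklist); since O(update_deed), deontic closure gives O(encrypt_checklist).
So O(encrypt_checklist) holds — encrypt_checklist is obligatory. None of the other listed options is made obligatory by any chain of premises.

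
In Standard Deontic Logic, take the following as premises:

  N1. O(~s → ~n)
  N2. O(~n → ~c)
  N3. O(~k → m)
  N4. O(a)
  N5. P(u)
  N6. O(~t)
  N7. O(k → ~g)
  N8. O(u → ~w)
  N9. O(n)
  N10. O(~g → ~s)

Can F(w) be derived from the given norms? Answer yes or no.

No

Premise 8 is O(u → ~w), but O(u) is not derivable from the premises (the permission P(u) asserts only ~O(~u), not O(u)), so it does not yield O(~w).
No other premise forces O(~w). An ideal world satisfying every premise can still have w true, so F(w) is not derivable.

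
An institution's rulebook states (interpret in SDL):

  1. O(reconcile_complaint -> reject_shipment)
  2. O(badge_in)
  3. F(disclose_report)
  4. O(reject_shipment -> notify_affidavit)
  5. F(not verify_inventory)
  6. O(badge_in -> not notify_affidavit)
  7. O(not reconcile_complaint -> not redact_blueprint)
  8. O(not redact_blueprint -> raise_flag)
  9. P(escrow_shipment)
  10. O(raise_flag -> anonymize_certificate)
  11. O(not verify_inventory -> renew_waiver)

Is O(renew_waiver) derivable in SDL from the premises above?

No

Premise 11 is O(not verify_inventory -> renew_waiver), but O(not verify_inventory) is not derivable from the premises, so it does not yield O(renew_waiver).
No other premise forces O(renew_waiver). An ideal world satisfying every premise can still have renew_waiver false, so O(renew_waiver) is not derivable.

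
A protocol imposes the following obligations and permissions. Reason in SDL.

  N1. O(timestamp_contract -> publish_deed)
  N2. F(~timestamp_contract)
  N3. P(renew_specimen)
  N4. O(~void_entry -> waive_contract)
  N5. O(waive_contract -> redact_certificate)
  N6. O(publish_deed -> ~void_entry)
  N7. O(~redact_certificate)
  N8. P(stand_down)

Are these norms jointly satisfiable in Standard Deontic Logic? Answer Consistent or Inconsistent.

From premise 7 we have O(~redact_certificate).
Premise 5, O(waive_contract -> redact_certificate), contraposes to O(~redact_certificate -> ~waive_contract); with O(~redact_certificate) we get O(~waive_contract).
The contrapositive of premise 4 (O(~void_entry -> waive_contract)) is O(~waive_contract -> void_entry), and O(~waive_contract) is already established, so O(void_entry).
Premise 6 is O(publish_deed -> ~void_entry); contrapositively O(void_entry -> ~publish_deed). Since O(void_entry) holds, K gives O(~publish_deed).
Premise 1 is O(timestamp_contract -> publish_deed); contrapositively O(~publish_deed -> ~timestamp_contract). Since O(~publish_deed) holds, K gives O(~timestamp_contract).
But premise 2, F(~timestamp_contract), means O(timestamp_contract).
We now have both O(~timestamp_contract) and O(timestamp_contract) — timestamp_contract is simultaneously obligatory and forbidden, violating the D-axiom.

Inconsistent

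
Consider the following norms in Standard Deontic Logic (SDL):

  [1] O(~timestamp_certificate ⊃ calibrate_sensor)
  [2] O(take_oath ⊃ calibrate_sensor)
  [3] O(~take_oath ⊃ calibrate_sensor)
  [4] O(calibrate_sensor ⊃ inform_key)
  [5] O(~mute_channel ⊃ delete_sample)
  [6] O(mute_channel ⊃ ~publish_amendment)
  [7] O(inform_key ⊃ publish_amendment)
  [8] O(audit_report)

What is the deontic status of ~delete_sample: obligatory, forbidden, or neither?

By case analysis on ~take_oath: premise 3 gives O(~take_oath ⊃ calibrate_sensor) and premise 2 gives O(take_oath ⊃ calibrate_sensor), so O(calibrate_sensor) either way.
With premise 4, O(calibrate_sensor ⊃ inform_key), the K-axiom yields O(inform_key).
From O(inform_key) and premise 7, O(inform_key ⊃ publish_amendment), we obtain O(publish_amendment).
Premise 6 is O(mute_channel ⊃ ~publish_amendment); contrapositively O(publish_amendment ⊃ ~mute_channel). Since O(publish_amendment) holds, K gives O(~mute_channel).
Applying K to premise 5 (O(~mute_channel ⊃ delete_sample)) and O(~mute_channel) yields O(delete_sample).
Premises 1, 8 do not contribute to this derivation.
Thus O(delete_sample), which is F(~delete_sample): ~delete_sample is forbidden.

Forbidden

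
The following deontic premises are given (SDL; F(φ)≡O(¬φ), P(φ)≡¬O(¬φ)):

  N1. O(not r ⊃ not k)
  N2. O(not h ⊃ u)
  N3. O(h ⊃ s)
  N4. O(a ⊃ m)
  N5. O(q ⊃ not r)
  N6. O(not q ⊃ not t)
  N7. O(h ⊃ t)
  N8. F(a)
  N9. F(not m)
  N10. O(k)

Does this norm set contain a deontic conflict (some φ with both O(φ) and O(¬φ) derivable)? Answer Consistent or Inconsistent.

Premise 4 is O(a ⊃ m); even if O(m) held, inferring O(a) would be affirming the consequent — invalid.
So O(a) is not derivable, and the apparent clash with O(not a) does not arise.
A world satisfying every obligation exists (e.g. a=false, h=false, k=true, m=true, q=false, r=true, s=false, t=false, u=true); no atom is both obligatory and forbidden, so the set is consistent.

Consistent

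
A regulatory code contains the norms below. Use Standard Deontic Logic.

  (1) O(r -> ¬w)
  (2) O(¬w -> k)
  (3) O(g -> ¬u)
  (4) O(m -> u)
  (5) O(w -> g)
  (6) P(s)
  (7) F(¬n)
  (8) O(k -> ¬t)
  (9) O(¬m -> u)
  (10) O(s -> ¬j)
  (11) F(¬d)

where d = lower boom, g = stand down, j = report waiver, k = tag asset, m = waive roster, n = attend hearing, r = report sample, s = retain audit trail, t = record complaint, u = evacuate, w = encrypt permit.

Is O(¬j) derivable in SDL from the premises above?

Premise 10 is O(s -> ¬j), but O(s) is not derivable from the premises (the permission P(s) asserts only ¬O(¬s), not O(s)), so it does not yield O(¬j).
No other premise forces O(¬j). An ideal world satisfying every premise can still have ¬j false, so O(¬j) is not derivable.

No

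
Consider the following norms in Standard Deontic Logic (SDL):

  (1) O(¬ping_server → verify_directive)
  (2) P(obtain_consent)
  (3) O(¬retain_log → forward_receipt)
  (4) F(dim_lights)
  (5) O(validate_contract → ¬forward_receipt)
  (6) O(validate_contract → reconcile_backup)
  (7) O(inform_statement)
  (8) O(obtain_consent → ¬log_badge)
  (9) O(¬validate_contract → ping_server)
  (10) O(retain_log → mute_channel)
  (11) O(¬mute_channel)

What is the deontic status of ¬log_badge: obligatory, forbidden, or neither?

Premise 8 is O(obtain_consent → ¬log_badge), but O(obtain_consent) is not derivable from the premises (the permission P(obtain_consent) asserts only ¬O(¬obtain_consent), not O(obtain_consent)), so it does not yield O(¬log_badge).
No premise or chain of K-axiom applications forces O(¬log_badge), and none forces O(log_badge). So ¬log_badge is neither obligatory nor forbidden under these norms.

Neither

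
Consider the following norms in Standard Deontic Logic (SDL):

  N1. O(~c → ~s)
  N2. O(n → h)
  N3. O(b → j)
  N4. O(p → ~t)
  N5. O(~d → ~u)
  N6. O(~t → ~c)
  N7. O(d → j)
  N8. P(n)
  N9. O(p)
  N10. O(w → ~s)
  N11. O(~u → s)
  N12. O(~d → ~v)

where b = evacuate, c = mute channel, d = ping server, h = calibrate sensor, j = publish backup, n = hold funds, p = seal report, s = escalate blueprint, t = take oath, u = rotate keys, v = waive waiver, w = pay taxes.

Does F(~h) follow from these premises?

Premise 2 is O(n → h), but O(n) is not derivable from the premises (the permission P(n) asserts only ~O(~n), not O(n)), so it does not yield O(h).
No other premise forces O(h). An ideal world satisfying every premise can still have ~h true, so F(~h) is not derivable.

No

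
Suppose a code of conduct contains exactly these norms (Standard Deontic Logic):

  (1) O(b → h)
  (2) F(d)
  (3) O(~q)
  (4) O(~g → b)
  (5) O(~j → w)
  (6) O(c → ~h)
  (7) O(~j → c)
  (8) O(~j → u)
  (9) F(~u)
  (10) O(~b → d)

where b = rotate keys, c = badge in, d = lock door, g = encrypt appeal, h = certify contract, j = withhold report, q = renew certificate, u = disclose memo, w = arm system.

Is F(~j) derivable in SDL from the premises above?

Premise 2 is F(d), i.e. O(~d).
Premise 10 is O(~b → d); contrapositively O(~d → b). Since O(~d) holds, K gives O(b).
Applying K to premise 1 (O(b → h)) and O(b) yields O(h).
Premise 6, O(c → ~h), contraposes to O(h → ~c); with O(h) we get O(~c).
The contrapositive of premise 7 (O(~j → c)) is O(~c → j), and O(~c) is already established, so O(j).
Premises 3, 4, 5, 8, 9 do not contribute to this derivation.
So O(j) holds, i.e. F(~j). The claim follows.

Yes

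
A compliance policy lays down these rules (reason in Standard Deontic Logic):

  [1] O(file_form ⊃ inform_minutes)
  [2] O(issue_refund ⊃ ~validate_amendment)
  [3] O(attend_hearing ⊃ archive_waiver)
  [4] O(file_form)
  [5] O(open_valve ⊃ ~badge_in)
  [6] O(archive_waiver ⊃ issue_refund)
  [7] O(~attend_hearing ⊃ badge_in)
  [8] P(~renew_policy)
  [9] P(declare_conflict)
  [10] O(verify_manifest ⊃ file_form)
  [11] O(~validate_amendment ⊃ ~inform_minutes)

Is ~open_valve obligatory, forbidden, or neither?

Premise 4 states O(file_form) outright.
Applying K to premise 1 (O(file_form ⊃ inform_minutes)) and O(file_form) yields O(inform_minutes).
Premise 11 is O(~validate_amendment ⊃ ~inform_minutes); contrapositively O(inform_minutes ⊃ validate_amendment). Since O(inform_minutes) holds, K gives O(validate_amendment).
Premise 2 is O(issue_refund ⊃ ~validate_amendment); contrapositively O(validate_amendment ⊃ ~issue_refund). Since O(validate_amendment) holds, K gives O(~issue_refund).
The contrapositive of premise 6 (O(archive_waiver ⊃ issue_refund)) is O(~issue_refund ⊃ ~archive_waiver), and O(~issue_refund) is already established, so O(~archive_waiver).
Premise 3 is O(attend_hearing ⊃ archive_waiver); contrapositively O(~archive_waiver ⊃ ~attend_hearing). Since O(~archive_waiver) holds, K gives O(~attend_hearing).
Applying K to premise 7 (O(~attend_hearing ⊃ badge_in)) and O(~attend_hearing) yields O(badge_in).
Premise 5 is O(open_valve ⊃ ~badge_in); contrapositively O(badge_in ⊃ ~open_valve). Since O(badge_in) holds, K gives O(~open_valve).
Premises 8, 9, 10 do not contribute to this derivation.
Hence ~open_valve is obligatory.

Obligatory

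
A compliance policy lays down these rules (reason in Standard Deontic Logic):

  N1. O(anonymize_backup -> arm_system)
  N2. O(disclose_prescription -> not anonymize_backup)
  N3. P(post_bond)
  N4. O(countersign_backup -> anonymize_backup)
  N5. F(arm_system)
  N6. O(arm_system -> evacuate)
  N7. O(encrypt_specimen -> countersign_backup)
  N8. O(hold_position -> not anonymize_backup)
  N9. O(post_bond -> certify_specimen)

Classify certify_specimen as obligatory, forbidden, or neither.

Premise 9 is O(post_bond -> certify_specimen), but O(post_bond) is not derivable from the premises (the permission P(post_bond) asserts only not O(not post_bond), not O(post_bond)), so it does not yield O(certify_specimen).
No premise or chain of K-axiom applications forces O(certify_specimen), and none forces O(not certify_specimen). So certify_specimen is neither obligatory nor forbidden under these norms.

Neither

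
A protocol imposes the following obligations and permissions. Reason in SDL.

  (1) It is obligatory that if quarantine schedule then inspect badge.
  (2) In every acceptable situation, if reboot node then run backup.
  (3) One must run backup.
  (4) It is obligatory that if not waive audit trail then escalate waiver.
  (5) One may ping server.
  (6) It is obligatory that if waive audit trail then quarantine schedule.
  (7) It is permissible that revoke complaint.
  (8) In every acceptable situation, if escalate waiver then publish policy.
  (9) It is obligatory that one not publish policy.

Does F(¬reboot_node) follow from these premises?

No

Premise 2 is O(reboot_node → run_backup); even if O(run_backup) held, inferring O(reboot_node) would be affirming the consequent — invalid.
No other premise forces O(reboot_node). An ideal world satisfying every premise can still have ¬reboot_node true, so F(¬reboot_node) is not derivable.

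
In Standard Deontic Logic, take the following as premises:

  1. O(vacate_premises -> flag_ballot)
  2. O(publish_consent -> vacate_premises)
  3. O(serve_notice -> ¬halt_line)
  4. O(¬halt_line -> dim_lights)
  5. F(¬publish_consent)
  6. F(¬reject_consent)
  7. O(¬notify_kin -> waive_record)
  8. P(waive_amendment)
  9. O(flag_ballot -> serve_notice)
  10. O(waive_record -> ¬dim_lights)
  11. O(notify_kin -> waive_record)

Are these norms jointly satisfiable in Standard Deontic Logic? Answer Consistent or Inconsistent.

Premises 11 and 7 cover both cases: O(notify_kin -> waive_record) and O(¬notify_kin -> waive_record). Since notify_kin ∨ ¬notify_kin is a tautology, O(waive_record) follows.
Applying K to premise 10 (O(waive_record -> ¬dim_lights)) and O(waive_record) yields O(¬dim_lights).
Premise 4 is O(¬halt_line -> dim_lights); contrapositively O(¬dim_lights -> halt_line). Since O(¬dim_lights) holds, K gives O(halt_line).
Premise 3 is O(serve_notice -> ¬halt_line); contrapositively O(halt_line -> ¬serve_notice). Since O(halt_line) holds, K gives O(¬serve_notice).
The contrapositive of premise 9 (O(flag_ballot -> serve_notice)) is O(¬serve_notice -> ¬flag_ballot), and O(¬serve_notice) is already established, so O(¬flag_ballot).
The contrapositive of premise 1 (O(vacate_premises -> flag_ballot)) is O(¬flag_ballot -> ¬vacate_premises), and O(¬flag_ballot) is already established, so O(¬vacate_premises).
Premise 2 is O(publish_consent -> vacate_premises); contrapositively O(¬vacate_premises -> ¬publish_consent). Since O(¬vacate_premises) holds, K gives O(¬publish_consent).
However, F(¬publish_consent) at premise 5 amounts to O(publish_consent).
We now have both O(¬publish_consent) and O(publish_consent) — publish_consent is simultaneously obligatory and forbidden, violating the D-axiom.

Inconsistent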